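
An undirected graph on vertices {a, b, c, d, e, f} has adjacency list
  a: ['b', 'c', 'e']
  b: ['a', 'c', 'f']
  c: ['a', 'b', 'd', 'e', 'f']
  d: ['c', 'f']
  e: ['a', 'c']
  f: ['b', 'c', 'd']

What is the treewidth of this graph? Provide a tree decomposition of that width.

Each bag holds 3 vertices, so the decomposition has width 2, which upper-bounds the treewidth. On the other hand G contains the 3-clique {a, c, e}. A clique must lie in a single bag of any decomposition, so no decomposition can have width below 2. Therefore the treewidth is 2.

Treewidth 2.
One such decomposition:
Bags: B1 = {b, c, f}  B2 = {c, d, f}  B3 = {a, b, c}  B4 = {a, c, e}
Tree: B1–B2, B1–B3, B3–B4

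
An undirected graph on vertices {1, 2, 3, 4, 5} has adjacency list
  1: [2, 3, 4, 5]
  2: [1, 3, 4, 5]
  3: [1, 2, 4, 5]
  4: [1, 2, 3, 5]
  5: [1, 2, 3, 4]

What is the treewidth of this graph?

4

A width-4 tree decomposition is:
Bags: B1 = {1, 2, 3, 4, 5}
Tree: (single bag)
A single bag containing all 5 vertices is trivially a valid decomposition of width 4. For the lower bound, the 5 vertices {1, 2, 3, 4, 5} are pairwise adjacent, and any tree decomposition puts a clique entirely inside one bag — forcing width ≥ 4. The upper and lower bounds meet at 4, so that is the treewidth.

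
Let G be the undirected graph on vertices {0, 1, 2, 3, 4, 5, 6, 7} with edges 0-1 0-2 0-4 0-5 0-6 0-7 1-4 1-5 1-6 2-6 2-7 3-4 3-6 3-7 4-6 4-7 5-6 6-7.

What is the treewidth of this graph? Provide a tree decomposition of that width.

Treewidth 3.
Bags: B1 = {0, 4, 6, 7}  B2 = {0, 2, 6, 7}  B3 = {0, 1, 4, 6}  B4 = {3, 4, 6, 7}  B5 = {0, 1, 5, 6}
Tree: B1–B2, B1–B3, B1–B4, B3–B5

The largest bag has 4 vertices, giving width 3; this decomposition certifies tw(G) ≤ 3. On the other hand G contains the 4-clique {0, 1, 4, 6}. A clique must lie in a single bag of any decomposition, so no decomposition can have width below 3. Combining the bounds, tw(G) = 3.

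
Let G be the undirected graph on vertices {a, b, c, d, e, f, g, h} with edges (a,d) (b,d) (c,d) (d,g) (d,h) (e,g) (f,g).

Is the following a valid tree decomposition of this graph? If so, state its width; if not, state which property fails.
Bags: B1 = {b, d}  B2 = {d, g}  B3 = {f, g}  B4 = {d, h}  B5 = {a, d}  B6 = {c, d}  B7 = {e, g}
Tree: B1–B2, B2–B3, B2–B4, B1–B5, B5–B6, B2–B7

Yes; width 1.

Vertex coverage: the bags together contain {a, b, c, d, e, f, g, h}, the full vertex set. Edge coverage: each edge of G has both endpoints in at least one bag. Running intersection: for every vertex, the bags containing it form a connected subtree. All three properties hold, so this is a valid tree decomposition of width max|bag| − 1 = 1, and hence tw(G) ≤ 1.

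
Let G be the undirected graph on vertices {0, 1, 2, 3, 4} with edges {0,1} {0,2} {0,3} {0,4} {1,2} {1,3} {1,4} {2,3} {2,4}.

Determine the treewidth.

A width-3 tree decomposition is:
Bags: B1 = {0, 1, 2, 3}  B2 = {0, 1, 2, 4}
Tree: B1–B2
The largest bag has 4 vertices, giving width 3; this decomposition certifies tw(G) ≤ 3. Conversely, {0, 1, 2, 3} is a clique of size 4, and the vertices of any clique must share a bag in every tree decomposition; so some bag has ≥ 4 vertices and tw(G) ≥ 3. Therefore the treewidth is 3.

3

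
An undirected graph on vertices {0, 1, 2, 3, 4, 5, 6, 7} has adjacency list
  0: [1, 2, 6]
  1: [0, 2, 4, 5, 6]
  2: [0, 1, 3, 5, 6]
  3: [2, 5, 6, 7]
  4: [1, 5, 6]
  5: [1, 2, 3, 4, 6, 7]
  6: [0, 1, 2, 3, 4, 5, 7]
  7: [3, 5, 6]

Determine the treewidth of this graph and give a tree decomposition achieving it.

Treewidth 3.
One optimal decomposition is:
Bags: B1 = {2, 3, 5, 6}  B2 = {3, 5, 6, 7}  B3 = {1, 2, 5, 6}  B4 = {0, 1, 2, 6}  B5 = {1, 4, 5, 6}
Tree: B1–B2, B1–B3, B3–B4, B3–B5

Each bag holds 4 vertices, so the decomposition has width 3, which upper-bounds the treewidth. Conversely, {0, 1, 2, 6} is a clique of size 4, and the vertices of any clique must share a bag in every tree decomposition; so some bag has ≥ 4 vertices and tw(G) ≥ 3. Therefore the treewidth is 3.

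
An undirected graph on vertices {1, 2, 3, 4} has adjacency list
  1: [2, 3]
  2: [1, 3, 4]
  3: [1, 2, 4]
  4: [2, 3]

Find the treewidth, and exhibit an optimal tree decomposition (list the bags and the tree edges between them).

Each bag holds 3 vertices, so the decomposition has width 2, which upper-bounds the treewidth. Conversely, {1, 2, 3} is a clique of size 3, and the vertices of any clique must share a bag in every tree decomposition; so some bag has ≥ 3 vertices and tw(G) ≥ 2. Hence tw(G) = 2 exactly.

Treewidth 2.
One such decomposition:
Bags: B1 = {1, 2, 3}  B2 = {2, 3, 4}
Tree: B1–B2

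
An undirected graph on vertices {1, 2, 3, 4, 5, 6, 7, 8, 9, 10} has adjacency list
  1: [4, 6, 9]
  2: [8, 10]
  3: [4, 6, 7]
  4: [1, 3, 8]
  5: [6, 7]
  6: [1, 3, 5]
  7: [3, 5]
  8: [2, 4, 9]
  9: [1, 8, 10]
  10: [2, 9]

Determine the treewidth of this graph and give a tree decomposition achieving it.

Treewidth 2.
One such decomposition:
Bags: B1 = {2, 8, 10}  B2 = {8, 9, 10}  B3 = {4, 8, 9}  B4 = {1, 4, 9}  B5 = {1, 3, 4}  B6 = {1, 3, 6}  B7 = {3, 6, 7}  B8 = {5, 6, 7}
Tree: B1–B2, B2–B3, B3–B4, B4–B5, B5–B6, B6–B7, B7–B8

Every bag has size at most 3, so the width is 3 − 1 = 2 and tw(G) ≤ 2. The edges 2–10–9–8–2 form a cycle, so G is not a tree and its treewidth is at least 2. Therefore the treewidth is 2.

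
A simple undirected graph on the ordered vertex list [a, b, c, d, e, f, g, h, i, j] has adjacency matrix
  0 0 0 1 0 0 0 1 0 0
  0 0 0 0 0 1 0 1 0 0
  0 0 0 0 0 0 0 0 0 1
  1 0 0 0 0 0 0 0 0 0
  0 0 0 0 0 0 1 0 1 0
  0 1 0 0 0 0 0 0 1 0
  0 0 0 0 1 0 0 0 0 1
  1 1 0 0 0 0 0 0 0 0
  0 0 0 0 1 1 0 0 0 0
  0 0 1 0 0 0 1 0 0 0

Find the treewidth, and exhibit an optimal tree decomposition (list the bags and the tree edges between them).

The largest bag has 2 vertices, giving width 1; this decomposition certifies tw(G) ≤ 1. Since G has at least one edge (e.g. d–a), it is not an edgeless graph, so tw(G) ≥ 1. The upper and lower bounds meet at 1, so that is the treewidth.

Treewidth 1.
One such decomposition:
Bags: B1 = {a, d}  B2 = {a, h}  B3 = {b, h}  B4 = {b, f}  B5 = {f, i}  B6 = {e, i}  B7 = {e, g}  B8 = {g, j}  B9 = {c, j}
Tree: B1–B2, B2–B3, B3–B4, B4–B5, B5–B6, B6–B7, B7–B8, B8–B9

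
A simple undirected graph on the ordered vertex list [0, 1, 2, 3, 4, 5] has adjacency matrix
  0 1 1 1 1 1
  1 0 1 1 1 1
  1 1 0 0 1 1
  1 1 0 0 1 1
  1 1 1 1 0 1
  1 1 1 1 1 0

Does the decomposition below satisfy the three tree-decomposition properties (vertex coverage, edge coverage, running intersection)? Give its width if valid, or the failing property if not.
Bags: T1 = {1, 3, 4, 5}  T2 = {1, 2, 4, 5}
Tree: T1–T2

No — vertex 0 appears in no bag.

A tree decomposition must satisfy three properties: every vertex lies in some bag; for every edge, both endpoints lie together in some bag; and for every vertex, the bags containing it form a connected subtree. Here vertex 0 appears in no bag, so the decomposition is invalid.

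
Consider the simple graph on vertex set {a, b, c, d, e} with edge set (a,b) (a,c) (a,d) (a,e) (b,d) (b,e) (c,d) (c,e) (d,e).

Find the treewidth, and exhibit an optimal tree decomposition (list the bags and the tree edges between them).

Each bag holds 4 vertices, so the decomposition has width 3, which upper-bounds the treewidth. For the lower bound, the 4 vertices {a, c, d, e} are pairwise adjacent, and any tree decomposition puts a clique entirely inside one bag — forcing width ≥ 3. Hence tw(G) = 3 exactly.

Treewidth 3.
One such decomposition:
Bags: B1 = {a, c, d, e}  B2 = {a, b, d, e}
Tree: B1–B2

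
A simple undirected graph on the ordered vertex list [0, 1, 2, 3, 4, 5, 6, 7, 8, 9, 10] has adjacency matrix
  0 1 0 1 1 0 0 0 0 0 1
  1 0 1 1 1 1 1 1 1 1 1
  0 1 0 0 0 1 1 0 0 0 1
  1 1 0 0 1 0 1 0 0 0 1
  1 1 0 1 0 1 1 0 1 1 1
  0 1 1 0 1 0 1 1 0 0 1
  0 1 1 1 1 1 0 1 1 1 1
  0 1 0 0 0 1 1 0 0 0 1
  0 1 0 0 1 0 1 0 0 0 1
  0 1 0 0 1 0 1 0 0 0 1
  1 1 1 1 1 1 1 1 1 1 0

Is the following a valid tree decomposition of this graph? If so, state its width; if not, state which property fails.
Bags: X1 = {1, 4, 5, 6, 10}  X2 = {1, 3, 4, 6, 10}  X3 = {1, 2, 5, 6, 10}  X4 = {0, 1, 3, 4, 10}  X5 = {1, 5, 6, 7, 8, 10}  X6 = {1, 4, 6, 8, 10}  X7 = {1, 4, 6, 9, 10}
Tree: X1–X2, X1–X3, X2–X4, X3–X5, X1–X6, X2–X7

A tree decomposition must satisfy three properties: every vertex lies in some bag; for every edge, both endpoints lie together in some bag; and for every vertex, the bags containing it form a connected subtree. Here bags containing vertex 8 are not connected in the tree, so the decomposition is invalid.

No — bags containing vertex 8 are not connected in the tree.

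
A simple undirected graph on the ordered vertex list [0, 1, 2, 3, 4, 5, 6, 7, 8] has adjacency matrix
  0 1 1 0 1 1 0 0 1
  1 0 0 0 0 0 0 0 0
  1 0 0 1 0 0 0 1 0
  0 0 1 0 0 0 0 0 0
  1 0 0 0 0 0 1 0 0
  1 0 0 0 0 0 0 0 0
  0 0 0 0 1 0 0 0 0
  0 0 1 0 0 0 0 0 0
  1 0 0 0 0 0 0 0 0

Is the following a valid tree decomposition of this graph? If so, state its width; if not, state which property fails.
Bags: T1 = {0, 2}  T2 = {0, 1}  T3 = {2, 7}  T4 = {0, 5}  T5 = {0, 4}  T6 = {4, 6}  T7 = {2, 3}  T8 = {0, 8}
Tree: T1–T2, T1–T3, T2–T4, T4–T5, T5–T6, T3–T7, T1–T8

Yes; width 1.

Checking the three conditions: (i) the bags cover all of {0, 1, 2, 3, 4, 5, 6, 7, 8}; (ii) for each edge, some bag contains both endpoints; (iii) the bags containing any fixed vertex form a subtree. All hold, so the decomposition is valid with width 2 − 1 = 1.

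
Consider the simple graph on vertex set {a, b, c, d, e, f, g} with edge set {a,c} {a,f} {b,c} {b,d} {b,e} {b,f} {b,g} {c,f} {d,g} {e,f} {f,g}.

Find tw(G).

2

A width-2 tree decomposition is:
Bags: B1 = {b, c, f}  B2 = {b, e, f}  B3 = {b, f, g}  B4 = {b, d, g}  B5 = {a, c, f}
Tree: B1–B2, B1–B3, B3–B4, B1–B5
The largest bag has 3 vertices, giving width 2; this decomposition certifies tw(G) ≤ 2. Conversely, {b, d, g} is a clique of size 3, and the vertices of any clique must share a bag in every tree decomposition; so some bag has ≥ 3 vertices and tw(G) ≥ 2. Therefore the treewidth is 2.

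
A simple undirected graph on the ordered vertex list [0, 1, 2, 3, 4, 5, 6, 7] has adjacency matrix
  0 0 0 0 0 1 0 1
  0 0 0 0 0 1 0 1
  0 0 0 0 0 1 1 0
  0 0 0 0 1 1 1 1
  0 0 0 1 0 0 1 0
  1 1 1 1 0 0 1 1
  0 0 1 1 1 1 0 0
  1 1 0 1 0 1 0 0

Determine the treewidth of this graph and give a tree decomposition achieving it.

Treewidth 2.
One optimal decomposition is:
Bags: B1 = {3, 5, 6}  B2 = {3, 5, 7}  B3 = {0, 5, 7}  B4 = {1, 5, 7}  B5 = {2, 5, 6}  B6 = {3, 4, 6}
Tree: B1–B2, B2–B3, B3–B4, B1–B5, B1–B6

Every bag has size at most 3, so the width is 3 − 1 = 2 and tw(G) ≤ 2. Conversely, {3, 4, 6} is a clique of size 3, and the vertices of any clique must share a bag in every tree decomposition; so some bag has ≥ 3 vertices and tw(G) ≥ 2. Combining the bounds, tw(G) = 2.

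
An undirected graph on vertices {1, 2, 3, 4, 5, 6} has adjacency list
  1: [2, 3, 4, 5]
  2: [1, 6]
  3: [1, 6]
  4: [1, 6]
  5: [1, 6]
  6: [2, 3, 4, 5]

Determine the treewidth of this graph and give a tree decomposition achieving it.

Every bag has size at most 3, so the width is 3 − 1 = 2 and tw(G) ≤ 2. Since 6–3–1–5–6 is a cycle in G, G is not acyclic. Forests are exactly the graphs of treewidth ≤ 1, so tw(G) ≥ 2. Combining the bounds, tw(G) = 2.

Treewidth 2.
Bags: B1 = {1, 3, 6}  B2 = {1, 5, 6}  B3 = {1, 4, 6}  B4 = {1, 2, 6}
Tree: B1–B2, B2–B3, B3–B4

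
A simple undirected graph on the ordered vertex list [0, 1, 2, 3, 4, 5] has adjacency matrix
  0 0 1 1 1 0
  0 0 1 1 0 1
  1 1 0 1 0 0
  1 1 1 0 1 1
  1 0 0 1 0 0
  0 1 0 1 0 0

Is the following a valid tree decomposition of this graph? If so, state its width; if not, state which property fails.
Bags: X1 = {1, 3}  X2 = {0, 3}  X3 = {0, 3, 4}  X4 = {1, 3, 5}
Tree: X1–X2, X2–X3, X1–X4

No — vertex 2 appears in no bag.

A tree decomposition must satisfy three properties: every vertex lies in some bag; for every edge, both endpoints lie together in some bag; and for every vertex, the bags containing it form a connected subtree. Here vertex 2 appears in no bag, so the decomposition is invalid.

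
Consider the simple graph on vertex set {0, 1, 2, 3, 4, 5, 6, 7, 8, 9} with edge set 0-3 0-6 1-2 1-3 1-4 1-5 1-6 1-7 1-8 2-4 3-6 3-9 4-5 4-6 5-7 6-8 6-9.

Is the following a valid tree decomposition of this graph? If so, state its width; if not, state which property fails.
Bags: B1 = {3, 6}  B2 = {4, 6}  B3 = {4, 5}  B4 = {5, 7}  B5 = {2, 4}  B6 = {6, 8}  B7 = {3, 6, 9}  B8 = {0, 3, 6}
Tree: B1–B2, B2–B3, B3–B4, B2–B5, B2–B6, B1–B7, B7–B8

No — vertex 1 appears in no bag.

A tree decomposition must satisfy three properties: every vertex lies in some bag; for every edge, both endpoints lie together in some bag; and for every vertex, the bags containing it form a connected subtree. Here vertex 1 appears in no bag, so the decomposition is invalid.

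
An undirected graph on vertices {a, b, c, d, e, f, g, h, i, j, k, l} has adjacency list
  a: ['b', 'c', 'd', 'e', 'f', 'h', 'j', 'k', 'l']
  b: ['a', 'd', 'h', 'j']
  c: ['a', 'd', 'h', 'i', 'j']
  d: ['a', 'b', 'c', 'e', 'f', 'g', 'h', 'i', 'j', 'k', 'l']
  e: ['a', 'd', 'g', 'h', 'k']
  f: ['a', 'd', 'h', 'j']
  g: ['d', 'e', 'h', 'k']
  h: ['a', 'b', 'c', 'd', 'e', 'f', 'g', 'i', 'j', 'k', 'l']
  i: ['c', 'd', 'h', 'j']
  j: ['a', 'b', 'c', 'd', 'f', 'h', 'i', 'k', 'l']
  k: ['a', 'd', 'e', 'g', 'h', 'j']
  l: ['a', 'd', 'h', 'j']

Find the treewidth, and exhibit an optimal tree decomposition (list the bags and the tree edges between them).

Treewidth 4.
Bags: B1 = {a, b, d, h, j}  B2 = {a, d, h, j, k}  B3 = {a, d, f, h, j}  B4 = {a, d, h, j, l}  B5 = {a, c, d, h, j}  B6 = {c, d, h, i, j}  B7 = {a, d, e, h, k}  B8 = {d, e, g, h, k}
Tree: B1–B2, B1–B3, B2–B4, B1–B5, B5–B6, B2–B7, B7–B8

Each bag holds 5 vertices, so the decomposition has width 4, which upper-bounds the treewidth. On the other hand G contains the 5-clique {d, e, g, h, k}. A clique must lie in a single bag of any decomposition, so no decomposition can have width below 4. The upper and lower bounds meet at 4, so that is the treewidth.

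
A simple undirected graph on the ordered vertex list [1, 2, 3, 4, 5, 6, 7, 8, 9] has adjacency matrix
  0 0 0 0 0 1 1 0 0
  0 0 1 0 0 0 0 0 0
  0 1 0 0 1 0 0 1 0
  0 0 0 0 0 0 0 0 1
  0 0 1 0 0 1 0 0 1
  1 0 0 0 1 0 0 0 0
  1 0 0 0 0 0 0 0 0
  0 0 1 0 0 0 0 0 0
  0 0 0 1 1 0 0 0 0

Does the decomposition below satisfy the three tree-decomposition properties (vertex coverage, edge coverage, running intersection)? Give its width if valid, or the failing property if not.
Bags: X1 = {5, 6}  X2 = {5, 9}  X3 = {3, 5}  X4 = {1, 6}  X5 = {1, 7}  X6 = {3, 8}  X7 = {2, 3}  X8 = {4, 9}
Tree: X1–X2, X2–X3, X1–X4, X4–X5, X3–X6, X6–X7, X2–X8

Yes; width 1.

Vertex coverage: the bags together contain {1, 2, 3, 4, 5, 6, 7, 8, 9}, the full vertex set. Edge coverage: each edge of G has both endpoints in at least one bag. Running intersection: for every vertex, the bags containing it form a connected subtree. All three properties hold, so this is a valid tree decomposition of width max|bag| − 1 = 1, and hence tw(G) ≤ 1.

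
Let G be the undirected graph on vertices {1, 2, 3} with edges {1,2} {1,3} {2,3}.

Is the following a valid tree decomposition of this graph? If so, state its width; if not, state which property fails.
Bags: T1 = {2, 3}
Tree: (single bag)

No — vertex 1 appears in no bag.

A tree decomposition must satisfy three properties: every vertex lies in some bag; for every edge, both endpoints lie together in some bag; and for every vertex, the bags containing it form a connected subtree. Here vertex 1 appears in no bag, so the decomposition is invalid.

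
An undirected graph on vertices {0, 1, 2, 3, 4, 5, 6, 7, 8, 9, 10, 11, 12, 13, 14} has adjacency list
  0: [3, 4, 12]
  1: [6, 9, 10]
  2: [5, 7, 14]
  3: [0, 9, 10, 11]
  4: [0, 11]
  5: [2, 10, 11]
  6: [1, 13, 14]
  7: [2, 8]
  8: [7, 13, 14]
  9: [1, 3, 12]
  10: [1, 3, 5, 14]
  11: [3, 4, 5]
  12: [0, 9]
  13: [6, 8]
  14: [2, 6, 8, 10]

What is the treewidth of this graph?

A width-3 tree decomposition is:
Bags: B1 = {0, 4, 9, 12}  B2 = {0, 3, 4, 9}  B3 = {3, 4, 9, 11}  B4 = {1, 3, 9, 11}  B5 = {1, 3, 10, 11}  B6 = {1, 5, 10, 11}  B7 = {1, 5, 6, 10}  B8 = {5, 6, 10, 14}  B9 = {2, 5, 6, 14}  B10 = {2, 6, 13, 14}  B11 = {2, 8, 13, 14}  B12 = {2, 7, 8, 13}
Tree: B1–B2, B2–B3, B3–B4, B4–B5, B5–B6, B6–B7, B7–B8, B8–B9, B9–B10, B10–B11, B11–B12
Every bag has size at most 4, so the width is 4 − 1 = 3 and tw(G) ≤ 3. For the lower bound: the 4 vertex sets {0,4,12}, {9}, {3}, {1,5,10,11} are disjoint, each induces a connected subgraph, and every pair is joined by at least one edge of G. Contracting each set to a single vertex therefore yields K_{4} as a minor, and since treewidth is minor-monotone, tw(G) ≥ tw(K_{4}) = 3. Combining the bounds, tw(G) = 3.

3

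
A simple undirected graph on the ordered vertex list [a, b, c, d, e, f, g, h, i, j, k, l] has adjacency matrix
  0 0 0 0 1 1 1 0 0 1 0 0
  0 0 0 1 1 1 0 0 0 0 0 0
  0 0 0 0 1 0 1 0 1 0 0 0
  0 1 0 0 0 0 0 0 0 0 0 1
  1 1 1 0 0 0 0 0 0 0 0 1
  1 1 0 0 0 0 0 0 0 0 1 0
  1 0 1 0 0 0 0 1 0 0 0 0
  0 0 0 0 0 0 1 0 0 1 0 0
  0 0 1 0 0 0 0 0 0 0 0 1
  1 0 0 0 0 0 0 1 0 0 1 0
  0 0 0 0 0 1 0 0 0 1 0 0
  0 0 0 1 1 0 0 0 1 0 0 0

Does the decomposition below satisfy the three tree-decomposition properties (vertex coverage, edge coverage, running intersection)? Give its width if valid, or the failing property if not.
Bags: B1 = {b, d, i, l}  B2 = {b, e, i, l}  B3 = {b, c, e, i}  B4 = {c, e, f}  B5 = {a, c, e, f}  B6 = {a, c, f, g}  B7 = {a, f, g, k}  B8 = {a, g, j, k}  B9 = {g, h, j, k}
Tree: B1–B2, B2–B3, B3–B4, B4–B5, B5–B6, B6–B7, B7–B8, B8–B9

A tree decomposition must satisfy three properties: every vertex lies in some bag; for every edge, both endpoints lie together in some bag; and for every vertex, the bags containing it form a connected subtree. Here edge (b,f) lies in no bag, so the decomposition is invalid.

No — edge (b,f) lies in no bag.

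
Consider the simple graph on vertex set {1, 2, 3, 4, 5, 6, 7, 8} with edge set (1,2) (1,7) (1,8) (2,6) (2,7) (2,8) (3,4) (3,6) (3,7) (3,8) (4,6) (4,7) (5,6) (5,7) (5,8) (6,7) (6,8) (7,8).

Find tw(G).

3

A width-3 tree decomposition is:
Bags: B1 = {2, 6, 7, 8}  B2 = {3, 6, 7, 8}  B3 = {3, 4, 6, 7}  B4 = {5, 6, 7, 8}  B5 = {1, 2, 7, 8}
Tree: B1–B2, B2–B3, B1–B4, B1–B5
Every bag has size at most 4, so the width is 4 − 1 = 3 and tw(G) ≤ 3. For the lower bound, the 4 vertices {1, 2, 7, 8} are pairwise adjacent, and any tree decomposition puts a clique entirely inside one bag — forcing width ≥ 3. Hence tw(G) = 3 exactly.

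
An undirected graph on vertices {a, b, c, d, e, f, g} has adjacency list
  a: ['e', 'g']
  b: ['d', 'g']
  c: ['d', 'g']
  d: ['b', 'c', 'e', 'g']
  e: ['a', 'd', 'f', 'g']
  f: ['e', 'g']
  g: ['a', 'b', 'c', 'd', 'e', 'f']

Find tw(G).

A width-2 tree decomposition is:
Bags: B1 = {a, e, g}  B2 = {d, e, g}  B3 = {b, d, g}  B4 = {c, d, g}  B5 = {e, f, g}
Tree: B1–B2, B2–B3, B2–B4, B1–B5
Each bag holds 3 vertices, so the decomposition has width 2, which upper-bounds the treewidth. For the lower bound, the 3 vertices {d, e, g} are pairwise adjacent, and any tree decomposition puts a clique entirely inside one bag — forcing width ≥ 2. The upper and lower bounds meet at 2, so that is the treewidth.

2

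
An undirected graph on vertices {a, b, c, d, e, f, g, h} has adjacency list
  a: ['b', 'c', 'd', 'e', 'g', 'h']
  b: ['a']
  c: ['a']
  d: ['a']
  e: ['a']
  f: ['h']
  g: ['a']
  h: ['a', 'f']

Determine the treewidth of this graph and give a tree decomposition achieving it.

Treewidth 1.
One such decomposition:
Bags: B1 = {a, d}  B2 = {a, h}  B3 = {f, h}  B4 = {a, c}  B5 = {a, b}  B6 = {a, g}  B7 = {a, e}
Tree: B1–B2, B2–B3, B2–B4, B1–B5, B5–B6, B4–B7

Each bag holds 2 vertices, so the decomposition has width 1, which upper-bounds the treewidth. Any graph with an edge has treewidth ≥ 1, and G has the edge d–a. Combining the bounds, tw(G) = 1.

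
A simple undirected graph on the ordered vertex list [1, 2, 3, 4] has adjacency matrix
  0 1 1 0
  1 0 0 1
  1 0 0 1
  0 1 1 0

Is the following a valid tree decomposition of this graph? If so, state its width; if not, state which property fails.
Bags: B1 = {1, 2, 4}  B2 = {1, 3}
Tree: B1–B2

No — edge (4,3) lies in no bag.

A tree decomposition must satisfy three properties: every vertex lies in some bag; for every edge, both endpoints lie together in some bag; and for every vertex, the bags containing it form a connected subtree. Here edge (4,3) lies in no bag, so the decomposition is invalid.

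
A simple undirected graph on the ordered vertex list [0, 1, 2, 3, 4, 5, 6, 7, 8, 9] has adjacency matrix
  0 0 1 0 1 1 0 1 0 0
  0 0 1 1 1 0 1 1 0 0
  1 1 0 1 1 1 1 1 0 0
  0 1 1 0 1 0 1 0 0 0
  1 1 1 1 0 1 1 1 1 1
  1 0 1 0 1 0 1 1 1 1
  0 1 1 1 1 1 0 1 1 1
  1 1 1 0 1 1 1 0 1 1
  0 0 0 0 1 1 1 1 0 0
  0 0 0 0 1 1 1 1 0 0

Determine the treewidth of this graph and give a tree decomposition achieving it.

Every bag has size at most 5, so the width is 5 − 1 = 4 and tw(G) ≤ 4. On the other hand G contains the 5-clique {0, 2, 4, 5, 7}. A clique must lie in a single bag of any decomposition, so no decomposition can have width below 4. The upper and lower bounds meet at 4, so that is the treewidth.

Treewidth 4.
Bags: B1 = {2, 4, 5, 6, 7}  B2 = {1, 2, 4, 6, 7}  B3 = {0, 2, 4, 5, 7}  B4 = {1, 2, 3, 4, 6}  B5 = {4, 5, 6, 7, 8}  B6 = {4, 5, 6, 7, 9}
Tree: B1–B2, B1–B3, B2–B4, B1–B5, B1–B6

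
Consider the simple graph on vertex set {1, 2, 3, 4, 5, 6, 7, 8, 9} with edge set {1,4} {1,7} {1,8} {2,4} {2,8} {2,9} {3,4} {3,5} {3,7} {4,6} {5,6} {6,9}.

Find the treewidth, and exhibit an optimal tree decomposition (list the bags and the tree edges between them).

Treewidth 3.
One such decomposition:
Bags: B1 = {3, 5, 6, 9}  B2 = {3, 4, 6, 9}  B3 = {2, 3, 4, 9}  B4 = {2, 3, 4, 7}  B5 = {1, 2, 4, 7}  B6 = {1, 2, 7, 8}
Tree: B1–B2, B2–B3, B3–B4, B4–B5, B5–B6

The largest bag has 4 vertices, giving width 3; this decomposition certifies tw(G) ≤ 3. For the lower bound: the 4 vertex sets {5,6,9}, {3}, {4}, {1,2,7,8} are disjoint, each induces a connected subgraph, and every pair is joined by at least one edge of G. Contracting each set to a single vertex therefore yields K_{4} as a minor, and since treewidth is minor-monotone, tw(G) ≥ tw(K_{4}) = 3. Therefore the treewidth is 3.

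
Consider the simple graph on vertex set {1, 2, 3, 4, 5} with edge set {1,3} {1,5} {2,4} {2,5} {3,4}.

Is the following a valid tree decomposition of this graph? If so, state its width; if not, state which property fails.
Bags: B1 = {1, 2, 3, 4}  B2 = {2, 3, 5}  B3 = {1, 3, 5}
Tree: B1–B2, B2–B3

A tree decomposition must satisfy three properties: every vertex lies in some bag; for every edge, both endpoints lie together in some bag; and for every vertex, the bags containing it form a connected subtree. Here bags containing vertex 1 are not connected in the tree, so the decomposition is invalid.

No — bags containing vertex 1 are not connected in the tree.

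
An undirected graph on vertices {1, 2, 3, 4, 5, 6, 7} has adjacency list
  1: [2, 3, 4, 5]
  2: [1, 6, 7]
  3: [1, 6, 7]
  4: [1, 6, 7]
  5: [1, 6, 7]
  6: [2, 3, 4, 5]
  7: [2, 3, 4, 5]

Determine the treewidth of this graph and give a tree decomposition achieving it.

The largest bag has 4 vertices, giving width 3; this decomposition certifies tw(G) ≤ 3. For the lower bound: the 4 vertex sets {2,6}, {3,7}, {1}, {5} are disjoint, each induces a connected subgraph, and every pair is joined by at least one edge of G. Contracting each set to a single vertex therefore yields K_{4} as a minor, and since treewidth is minor-monotone, tw(G) ≥ tw(K_{4}) = 3. Combining the bounds, tw(G) = 3.

Treewidth 3.
One optimal decomposition is:
Bags: B1 = {1, 2, 6, 7}  B2 = {1, 3, 6, 7}  B3 = {1, 5, 6, 7}  B4 = {1, 4, 6, 7}
Tree: B1–B2, B2–B3, B3–B4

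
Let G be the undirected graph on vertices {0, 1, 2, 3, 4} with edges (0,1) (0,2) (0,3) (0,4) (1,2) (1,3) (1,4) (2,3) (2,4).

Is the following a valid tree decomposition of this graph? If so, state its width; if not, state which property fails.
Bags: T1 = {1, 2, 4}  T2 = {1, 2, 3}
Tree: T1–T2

No — vertex 0 appears in no bag.

A tree decomposition must satisfy three properties: every vertex lies in some bag; for every edge, both endpoints lie together in some bag; and for every vertex, the bags containing it form a connected subtree. Here vertex 0 appears in no bag, so the decomposition is invalid.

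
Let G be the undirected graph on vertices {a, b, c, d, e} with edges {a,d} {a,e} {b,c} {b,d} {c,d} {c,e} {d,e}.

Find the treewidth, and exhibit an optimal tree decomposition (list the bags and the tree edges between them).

Treewidth 2.
One optimal decomposition is:
Bags: B1 = {c, d, e}  B2 = {a, d, e}  B3 = {b, c, d}
Tree: B1–B2, B1–B3

Every bag has size at most 3, so the width is 3 − 1 = 2 and tw(G) ≤ 2. For the lower bound, the 3 vertices {c, d, e} are pairwise adjacent, and any tree decomposition puts a clique entirely inside one bag — forcing width ≥ 2. Combining the bounds, tw(G) = 2.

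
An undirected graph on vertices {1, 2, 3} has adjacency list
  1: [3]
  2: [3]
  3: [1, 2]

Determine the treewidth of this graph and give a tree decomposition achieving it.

Every bag has size at most 2, so the width is 2 − 1 = 1 and tw(G) ≤ 1. Any graph with an edge has treewidth ≥ 1, and G has the edge 2–3. The upper and lower bounds meet at 1, so that is the treewidth.

Treewidth 1.
One such decomposition:
Bags: B1 = {2, 3}  B2 = {1, 3}
Tree: B1–B2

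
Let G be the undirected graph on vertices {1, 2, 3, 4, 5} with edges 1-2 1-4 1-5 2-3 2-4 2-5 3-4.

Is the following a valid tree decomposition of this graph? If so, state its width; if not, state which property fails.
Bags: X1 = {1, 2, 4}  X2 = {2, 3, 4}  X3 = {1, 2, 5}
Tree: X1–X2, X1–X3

Yes; width 2.

Every vertex of G appears in some bag (union = {1, 2, 3, 4, 5}); every edge is covered by a bag; and for each vertex v the set of bags containing v is connected in the bag tree. The decomposition is therefore valid. The largest bag has 3 vertices, so the width is 2.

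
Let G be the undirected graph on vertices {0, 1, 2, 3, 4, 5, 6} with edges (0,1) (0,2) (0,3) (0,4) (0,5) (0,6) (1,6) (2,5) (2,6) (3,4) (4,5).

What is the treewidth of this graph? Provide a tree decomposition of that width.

The largest bag has 3 vertices, giving width 2; this decomposition certifies tw(G) ≤ 2. For the lower bound, the 3 vertices {0, 1, 6} are pairwise adjacent, and any tree decomposition puts a clique entirely inside one bag — forcing width ≥ 2. Therefore the treewidth is 2.

Treewidth 2.
One such decomposition:
Bags: B1 = {0, 2, 6}  B2 = {0, 1, 6}  B3 = {0, 2, 5}  B4 = {0, 4, 5}  B5 = {0, 3, 4}
Tree: B1–B2, B1–B3, B3–B4, B4–B5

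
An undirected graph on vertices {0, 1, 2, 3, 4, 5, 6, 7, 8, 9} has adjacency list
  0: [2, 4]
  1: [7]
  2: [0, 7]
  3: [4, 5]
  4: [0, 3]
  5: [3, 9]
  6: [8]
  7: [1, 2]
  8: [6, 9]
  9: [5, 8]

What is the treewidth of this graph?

1

A width-1 tree decomposition is:
Bags: B1 = {1, 7}  B2 = {2, 7}  B3 = {0, 2}  B4 = {0, 4}  B5 = {3, 4}  B6 = {3, 5}  B7 = {5, 9}  B8 = {8, 9}  B9 = {6, 8}
Tree: B1–B2, B2–B3, B3–B4, B4–B5, B5–B6, B6–B7, B7–B8, B8–B9
The largest bag has 2 vertices, giving width 1; this decomposition certifies tw(G) ≤ 1. Any graph with an edge has treewidth ≥ 1, and G has the edge 1–7. Therefore the treewidth is 1.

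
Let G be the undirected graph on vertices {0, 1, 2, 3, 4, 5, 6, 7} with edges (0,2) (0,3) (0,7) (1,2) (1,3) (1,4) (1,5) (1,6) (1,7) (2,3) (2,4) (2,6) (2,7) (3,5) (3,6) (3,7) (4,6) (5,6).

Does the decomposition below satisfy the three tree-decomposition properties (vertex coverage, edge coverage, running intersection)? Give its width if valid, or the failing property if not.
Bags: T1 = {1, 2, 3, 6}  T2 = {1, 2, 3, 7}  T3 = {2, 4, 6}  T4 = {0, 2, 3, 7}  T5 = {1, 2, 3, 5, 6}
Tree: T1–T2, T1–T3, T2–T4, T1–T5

A tree decomposition must satisfy three properties: every vertex lies in some bag; for every edge, both endpoints lie together in some bag; and for every vertex, the bags containing it form a connected subtree. Here edge (1,4) lies in no bag, so the decomposition is invalid.

No — edge (1,4) lies in no bag.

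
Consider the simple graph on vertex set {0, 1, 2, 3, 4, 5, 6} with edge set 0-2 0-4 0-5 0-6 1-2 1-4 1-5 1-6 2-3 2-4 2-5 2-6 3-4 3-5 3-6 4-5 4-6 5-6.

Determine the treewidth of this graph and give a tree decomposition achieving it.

Each bag holds 5 vertices, so the decomposition has width 4, which upper-bounds the treewidth. For the lower bound, the 5 vertices {0, 2, 4, 5, 6} are pairwise adjacent, and any tree decomposition puts a clique entirely inside one bag — forcing width ≥ 4. Therefore the treewidth is 4.

Treewidth 4.
Bags: B1 = {0, 2, 4, 5, 6}  B2 = {2, 3, 4, 5, 6}  B3 = {1, 2, 4, 5, 6}
Tree: B1–B2, B2–B3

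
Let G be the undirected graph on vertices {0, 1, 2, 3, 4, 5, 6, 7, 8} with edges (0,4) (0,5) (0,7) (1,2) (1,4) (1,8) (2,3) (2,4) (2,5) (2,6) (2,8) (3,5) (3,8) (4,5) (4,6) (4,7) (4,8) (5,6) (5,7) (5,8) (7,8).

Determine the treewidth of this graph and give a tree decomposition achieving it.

Each bag holds 4 vertices, so the decomposition has width 3, which upper-bounds the treewidth. Conversely, {2, 3, 5, 8} is a clique of size 4, and the vertices of any clique must share a bag in every tree decomposition; so some bag has ≥ 4 vertices and tw(G) ≥ 3. Therefore the treewidth is 3.

Treewidth 3.
Bags: B1 = {2, 4, 5, 8}  B2 = {2, 3, 5, 8}  B3 = {4, 5, 7, 8}  B4 = {1, 2, 4, 8}  B5 = {2, 4, 5, 6}  B6 = {0, 4, 5, 7}
Tree: B1–B2, B1–B3, B1–B4, B1–B5, B3–B6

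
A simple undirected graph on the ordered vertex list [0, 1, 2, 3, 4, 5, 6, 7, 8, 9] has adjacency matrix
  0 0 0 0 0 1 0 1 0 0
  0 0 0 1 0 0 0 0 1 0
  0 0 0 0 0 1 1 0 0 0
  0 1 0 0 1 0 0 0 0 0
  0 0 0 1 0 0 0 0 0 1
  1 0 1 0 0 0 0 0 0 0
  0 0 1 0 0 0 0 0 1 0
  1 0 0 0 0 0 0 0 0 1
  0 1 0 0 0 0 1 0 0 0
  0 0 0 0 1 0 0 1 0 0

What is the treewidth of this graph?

2

A width-2 tree decomposition is:
Bags: B1 = {4, 7, 9}  B2 = {0, 4, 7}  B3 = {0, 4, 5}  B4 = {2, 4, 5}  B5 = {2, 4, 6}  B6 = {4, 6, 8}  B7 = {1, 4, 8}  B8 = {1, 3, 4}
Tree: B1–B2, B2–B3, B3–B4, B4–B5, B5–B6, B6–B7, B7–B8
Each bag holds 3 vertices, so the decomposition has width 2, which upper-bounds the treewidth. Since 4–9–7–0–5–2–6–8–1–3–4 is a cycle in G, G is not acyclic. Forests are exactly the graphs of treewidth ≤ 1, so tw(G) ≥ 2. The upper and lower bounds meet at 2, so that is the treewidth.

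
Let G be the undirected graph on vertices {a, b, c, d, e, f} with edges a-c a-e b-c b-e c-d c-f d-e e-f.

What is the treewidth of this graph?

A width-2 tree decomposition is:
Bags: B1 = {c, e, f}  B2 = {b, c, e}  B3 = {c, d, e}  B4 = {a, c, e}
Tree: B1–B2, B2–B3, B3–B4
Every bag has size at most 3, so the width is 3 − 1 = 2 and tw(G) ≤ 2. The edges f–c–b–e–f form a cycle, so G is not a tree and its treewidth is at least 2. Hence tw(G) = 2 exactly.

2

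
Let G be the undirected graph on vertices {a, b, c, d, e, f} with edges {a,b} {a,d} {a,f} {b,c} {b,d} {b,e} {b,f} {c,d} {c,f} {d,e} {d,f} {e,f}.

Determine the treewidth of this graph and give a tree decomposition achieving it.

Treewidth 3.
One optimal decomposition is:
Bags: B1 = {a, b, d, f}  B2 = {b, d, e, f}  B3 = {b, c, d, f}
Tree: B1–B2, B2–B3

The largest bag has 4 vertices, giving width 3; this decomposition certifies tw(G) ≤ 3. On the other hand G contains the 4-clique {b, d, e, f}. A clique must lie in a single bag of any decomposition, so no decomposition can have width below 3. Combining the bounds, tw(G) = 3.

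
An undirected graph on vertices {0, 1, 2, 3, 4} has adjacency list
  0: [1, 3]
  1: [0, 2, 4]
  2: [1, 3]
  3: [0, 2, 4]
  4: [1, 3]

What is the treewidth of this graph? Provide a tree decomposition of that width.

Every bag has size at most 3, so the width is 3 − 1 = 2 and tw(G) ≤ 2. Since 1–0–3–4–1 is a cycle in G, G is not acyclic. Forests are exactly the graphs of treewidth ≤ 1, so tw(G) ≥ 2. Combining the bounds, tw(G) = 2.

Treewidth 2.
One such decomposition:
Bags: B1 = {0, 1, 3}  B2 = {1, 3, 4}  B3 = {1, 2, 3}
Tree: B1–B2, B2–B3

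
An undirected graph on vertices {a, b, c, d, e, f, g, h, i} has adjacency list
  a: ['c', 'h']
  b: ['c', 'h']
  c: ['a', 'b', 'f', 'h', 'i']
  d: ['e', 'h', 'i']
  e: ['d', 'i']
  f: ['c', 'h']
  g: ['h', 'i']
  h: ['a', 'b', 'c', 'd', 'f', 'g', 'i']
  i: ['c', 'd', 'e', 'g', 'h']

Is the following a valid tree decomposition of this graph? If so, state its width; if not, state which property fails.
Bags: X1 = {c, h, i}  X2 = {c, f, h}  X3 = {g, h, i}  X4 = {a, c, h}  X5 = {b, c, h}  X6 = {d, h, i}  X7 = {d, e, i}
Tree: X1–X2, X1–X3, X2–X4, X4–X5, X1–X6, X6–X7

Yes; width 2.

Every vertex of G appears in some bag (union = {a, b, c, d, e, f, g, h, i}); every edge is covered by a bag; and for each vertex v the set of bags containing v is connected in the bag tree. The decomposition is therefore valid. The largest bag has 3 vertices, so the width is 2.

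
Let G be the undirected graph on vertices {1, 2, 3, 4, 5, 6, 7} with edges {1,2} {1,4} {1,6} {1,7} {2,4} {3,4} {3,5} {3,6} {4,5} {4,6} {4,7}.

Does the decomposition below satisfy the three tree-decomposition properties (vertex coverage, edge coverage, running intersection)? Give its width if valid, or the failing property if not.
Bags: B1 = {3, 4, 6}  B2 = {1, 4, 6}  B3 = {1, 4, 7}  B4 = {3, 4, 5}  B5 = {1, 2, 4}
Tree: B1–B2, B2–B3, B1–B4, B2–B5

Checking the three conditions: (i) the bags cover all of {1, 2, 3, 4, 5, 6, 7}; (ii) for each edge, some bag contains both endpoints; (iii) the bags containing any fixed vertex form a subtree. All hold, so the decomposition is valid with width 3 − 1 = 2.

Yes; width 2.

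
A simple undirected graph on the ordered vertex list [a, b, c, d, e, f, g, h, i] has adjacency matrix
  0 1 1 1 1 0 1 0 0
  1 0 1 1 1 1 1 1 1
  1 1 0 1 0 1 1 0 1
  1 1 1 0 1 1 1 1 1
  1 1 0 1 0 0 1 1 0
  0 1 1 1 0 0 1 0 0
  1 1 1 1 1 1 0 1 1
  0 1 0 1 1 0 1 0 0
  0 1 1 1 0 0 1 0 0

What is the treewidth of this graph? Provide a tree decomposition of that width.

Treewidth 4.
Bags: B1 = {a, b, c, d, g}  B2 = {a, b, d, e, g}  B3 = {b, d, e, g, h}  B4 = {b, c, d, g, i}  B5 = {b, c, d, f, g}
Tree: B1–B2, B2–B3, B1–B4, B1–B5

Every bag has size at most 5, so the width is 5 − 1 = 4 and tw(G) ≤ 4. Conversely, {b, d, e, g, h} is a clique of size 5, and the vertices of any clique must share a bag in every tree decomposition; so some bag has ≥ 5 vertices and tw(G) ≥ 4. Combining the bounds, tw(G) = 4.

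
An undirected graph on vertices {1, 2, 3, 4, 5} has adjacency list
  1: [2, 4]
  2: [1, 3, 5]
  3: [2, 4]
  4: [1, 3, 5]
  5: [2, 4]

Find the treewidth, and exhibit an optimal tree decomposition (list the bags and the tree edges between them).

The largest bag has 3 vertices, giving width 2; this decomposition certifies tw(G) ≤ 2. For the lower bound, G contains the cycle 2–3–4–1–2, so G is not a forest; only forests have treewidth ≤ 1, hence tw(G) ≥ 2. Therefore the treewidth is 2.

Treewidth 2.
One optimal decomposition is:
Bags: B1 = {2, 3, 4}  B2 = {1, 2, 4}  B3 = {2, 4, 5}
Tree: B1–B2, B2–B3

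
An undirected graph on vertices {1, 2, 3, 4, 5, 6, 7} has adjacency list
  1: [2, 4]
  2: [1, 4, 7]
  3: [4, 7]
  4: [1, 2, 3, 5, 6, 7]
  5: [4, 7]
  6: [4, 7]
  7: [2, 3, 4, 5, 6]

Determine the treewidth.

2

A width-2 tree decomposition is:
Bags: B1 = {2, 4, 7}  B2 = {4, 6, 7}  B3 = {1, 2, 4}  B4 = {3, 4, 7}  B5 = {4, 5, 7}
Tree: B1–B2, B1–B3, B1–B4, B2–B5
The largest bag has 3 vertices, giving width 2; this decomposition certifies tw(G) ≤ 2. On the other hand G contains the 3-clique {1, 2, 4}. A clique must lie in a single bag of any decomposition, so no decomposition can have width below 2. Combining the bounds, tw(G) = 2.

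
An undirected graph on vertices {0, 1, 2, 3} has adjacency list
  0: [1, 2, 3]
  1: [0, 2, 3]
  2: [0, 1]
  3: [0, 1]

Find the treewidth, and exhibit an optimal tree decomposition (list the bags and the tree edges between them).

Every bag has size at most 3, so the width is 3 − 1 = 2 and tw(G) ≤ 2. For the lower bound, the 3 vertices {0, 1, 2} are pairwise adjacent, and any tree decomposition puts a clique entirely inside one bag — forcing width ≥ 2. Therefore the treewidth is 2.

Treewidth 2.
One such decomposition:
Bags: B1 = {0, 1, 2}  B2 = {0, 1, 3}
Tree: B1–B2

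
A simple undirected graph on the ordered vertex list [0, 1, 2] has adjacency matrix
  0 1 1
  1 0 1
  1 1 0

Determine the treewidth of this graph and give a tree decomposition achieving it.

Treewidth 2.
One optimal decomposition is:
Bags: B1 = {0, 1, 2}
Tree: (single bag)

A single bag containing all 3 vertices is trivially a valid decomposition of width 2. On the other hand G contains the 3-clique {0, 1, 2}. A clique must lie in a single bag of any decomposition, so no decomposition can have width below 2. The upper and lower bounds meet at 2, so that is the treewidth.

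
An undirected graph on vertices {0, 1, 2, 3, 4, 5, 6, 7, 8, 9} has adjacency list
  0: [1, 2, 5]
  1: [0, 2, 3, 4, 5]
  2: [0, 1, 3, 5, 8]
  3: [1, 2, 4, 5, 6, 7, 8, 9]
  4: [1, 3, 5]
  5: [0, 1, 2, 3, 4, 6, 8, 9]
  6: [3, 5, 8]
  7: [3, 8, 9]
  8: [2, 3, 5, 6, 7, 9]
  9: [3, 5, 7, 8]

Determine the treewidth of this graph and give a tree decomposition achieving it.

Each bag holds 4 vertices, so the decomposition has width 3, which upper-bounds the treewidth. Conversely, {0, 1, 2, 5} is a clique of size 4, and the vertices of any clique must share a bag in every tree decomposition; so some bag has ≥ 4 vertices and tw(G) ≥ 3. Hence tw(G) = 3 exactly.

Treewidth 3.
One optimal decomposition is:
Bags: B1 = {2, 3, 5, 8}  B2 = {3, 5, 8, 9}  B3 = {1, 2, 3, 5}  B4 = {3, 5, 6, 8}  B5 = {0, 1, 2, 5}  B6 = {1, 3, 4, 5}  B7 = {3, 7, 8, 9}
Tree: B1–B2, B1–B3, B1–B4, B3–B5, B3–B6, B2–B7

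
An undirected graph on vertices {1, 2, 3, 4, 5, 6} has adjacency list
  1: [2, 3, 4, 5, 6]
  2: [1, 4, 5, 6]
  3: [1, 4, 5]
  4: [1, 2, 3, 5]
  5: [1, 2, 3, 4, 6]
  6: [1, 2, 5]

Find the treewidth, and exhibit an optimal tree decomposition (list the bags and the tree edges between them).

Every bag has size at most 4, so the width is 4 − 1 = 3 and tw(G) ≤ 3. For the lower bound, the 4 vertices {1, 2, 4, 5} are pairwise adjacent, and any tree decomposition puts a clique entirely inside one bag — forcing width ≥ 3. Combining the bounds, tw(G) = 3.

Treewidth 3.
One such decomposition:
Bags: B1 = {1, 3, 4, 5}  B2 = {1, 2, 4, 5}  B3 = {1, 2, 5, 6}
Tree: B1–B2, B2–B3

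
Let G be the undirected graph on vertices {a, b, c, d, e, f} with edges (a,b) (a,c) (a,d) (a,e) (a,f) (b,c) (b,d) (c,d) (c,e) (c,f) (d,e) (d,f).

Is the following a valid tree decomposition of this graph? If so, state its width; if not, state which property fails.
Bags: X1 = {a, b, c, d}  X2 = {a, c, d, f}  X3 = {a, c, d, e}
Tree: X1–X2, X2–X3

Every vertex of G appears in some bag (union = {a, b, c, d, e, f}); every edge is covered by a bag; and for each vertex v the set of bags containing v is connected in the bag tree. The decomposition is therefore valid. The largest bag has 4 vertices, so the width is 3.

Yes; width 3.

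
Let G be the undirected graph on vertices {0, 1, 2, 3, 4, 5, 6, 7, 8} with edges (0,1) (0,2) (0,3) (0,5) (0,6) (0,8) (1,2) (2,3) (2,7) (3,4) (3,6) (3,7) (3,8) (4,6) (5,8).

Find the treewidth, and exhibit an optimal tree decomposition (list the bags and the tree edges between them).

The largest bag has 3 vertices, giving width 2; this decomposition certifies tw(G) ≤ 2. For the lower bound, the 3 vertices {0, 1, 2} are pairwise adjacent, and any tree decomposition puts a clique entirely inside one bag — forcing width ≥ 2. The upper and lower bounds meet at 2, so that is the treewidth.

Treewidth 2.
One such decomposition:
Bags: B1 = {0, 2, 3}  B2 = {0, 3, 6}  B3 = {3, 4, 6}  B4 = {0, 1, 2}  B5 = {2, 3, 7}  B6 = {0, 3, 8}  B7 = {0, 5, 8}
Tree: B1–B2, B2–B3, B1–B4, B1–B5, B2–B6, B6–B7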